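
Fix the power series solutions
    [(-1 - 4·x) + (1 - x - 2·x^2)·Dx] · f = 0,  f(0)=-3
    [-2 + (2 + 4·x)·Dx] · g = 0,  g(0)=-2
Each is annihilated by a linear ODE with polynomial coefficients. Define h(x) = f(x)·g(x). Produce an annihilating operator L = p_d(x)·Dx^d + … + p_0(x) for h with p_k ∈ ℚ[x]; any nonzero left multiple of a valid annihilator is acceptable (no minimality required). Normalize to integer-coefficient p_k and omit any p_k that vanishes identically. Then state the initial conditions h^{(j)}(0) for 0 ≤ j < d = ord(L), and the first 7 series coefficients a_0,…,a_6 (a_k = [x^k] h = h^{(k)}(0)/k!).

L = (2 + 5·x + 6·x^2) + (-1 - x + 4·x^2 + 4·x^3)·Dx  (order 1).
h: a_k = 6, 12, 21, 48, 345/4, 375/2, 2817/8, …
ICs: h(0) = 6.

f: a_k = -3, -3, -9, -15, -33, -63, -129, …
g: a_k = -2, -2, 1, -1, 5/4, -7/4, 21/8, …
Product ⇒ symmetric product L₀, ord ≤ 1.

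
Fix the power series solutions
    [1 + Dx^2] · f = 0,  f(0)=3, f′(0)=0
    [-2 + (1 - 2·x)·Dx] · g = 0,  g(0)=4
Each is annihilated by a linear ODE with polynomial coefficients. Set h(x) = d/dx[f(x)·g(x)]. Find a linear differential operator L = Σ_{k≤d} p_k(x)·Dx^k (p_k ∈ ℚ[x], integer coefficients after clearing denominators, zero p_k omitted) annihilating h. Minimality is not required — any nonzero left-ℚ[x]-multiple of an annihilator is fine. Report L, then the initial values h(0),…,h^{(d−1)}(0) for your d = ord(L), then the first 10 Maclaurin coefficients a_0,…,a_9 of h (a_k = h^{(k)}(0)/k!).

L = (-7 - 4·x + 4·x^2) + (-4 + 8·x)·Dx + (1 - 4·x + 4·x^2)·Dx^2  (order 2).
h: a_k = 24, 84, 252, 674, 1685, 40439/10, 283073/30, 9058337/420, 27175011/560, 3261001319/30240, …
ICs: h(0) = 24, h′(0) = 84.

f: a_k = 3, 0, -3/2, 0, 1/8, 0, -1/240, 0, 1/13440, 0, …
g: a_k = 4, 8, 16, 32, 64, 128, 256, 512, 1024, 2048, …
Product ⇒ symmetric product L₀, ord ≤ 2.
Differentiate: ansatz ord ≤ ord L₀ ⇒ L.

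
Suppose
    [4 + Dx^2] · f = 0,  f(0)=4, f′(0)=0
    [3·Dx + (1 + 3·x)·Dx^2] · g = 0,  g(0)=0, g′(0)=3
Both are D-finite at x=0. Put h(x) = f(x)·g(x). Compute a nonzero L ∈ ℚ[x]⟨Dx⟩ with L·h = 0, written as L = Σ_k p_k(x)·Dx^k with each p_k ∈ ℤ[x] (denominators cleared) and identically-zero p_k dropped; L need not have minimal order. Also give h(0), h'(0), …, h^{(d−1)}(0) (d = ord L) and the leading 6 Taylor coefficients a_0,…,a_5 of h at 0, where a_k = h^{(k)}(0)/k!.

f: a_k = 4, 0, -8, 0, 8/3, 0, …
g: a_k = 0, 3, -9/2, 9, -81/4, 243/5, …
h₀=f·g: eliminate ⇒ L₀, order ≤ 2·2.
L = (-1112 - 1248·x + 7344·x^2 + 27648·x^3 + 20736·x^4) + (-48 + 2160·x + 10368·x^2 + 10368·x^3)·Dx + (-250 + 240·x + 4968·x^2 + 13824·x^3 + 10368·x^4)·Dx^2 + (-12 + 540·x + 2592·x^2 + 2592·x^3)·Dx^3 + (7 + 138·x + 783·x^2 + 1728·x^3 + 1296·x^4)·Dx^4  (order 4).
h: a_k = 0, 12, -18, 12, -45, 652/5, …
ICs: h(0) = 0, h′(0) = 12, h′′(0) = -36, h′′′(0) = 72.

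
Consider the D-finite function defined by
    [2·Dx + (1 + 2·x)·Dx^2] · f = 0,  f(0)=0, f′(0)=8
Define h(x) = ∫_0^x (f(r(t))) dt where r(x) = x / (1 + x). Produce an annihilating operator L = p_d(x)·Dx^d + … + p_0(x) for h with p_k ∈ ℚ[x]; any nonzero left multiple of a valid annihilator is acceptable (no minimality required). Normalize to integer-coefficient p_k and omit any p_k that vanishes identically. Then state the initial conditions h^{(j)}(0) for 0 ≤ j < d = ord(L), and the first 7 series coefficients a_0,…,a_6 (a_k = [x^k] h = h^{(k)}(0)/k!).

L = (4 + 6·x)·Dx^2 + (1 + 4·x + 3·x^2)·Dx^3  (order 3).
h: a_k = 0, 0, 4, -16/3, 26/3, -16, 484/15, …
ICs: h(0) = 0, h′(0) = 0, h′′(0) = 8.

f: a_k = 0, 8, -8, 32/3, -16, 128/5, -128/3, …
Substitute x→r, Dx→(1/r')Dx; clear ⇒ L₀.
h=∫₀ˣh₀: take L = L₀·Dx.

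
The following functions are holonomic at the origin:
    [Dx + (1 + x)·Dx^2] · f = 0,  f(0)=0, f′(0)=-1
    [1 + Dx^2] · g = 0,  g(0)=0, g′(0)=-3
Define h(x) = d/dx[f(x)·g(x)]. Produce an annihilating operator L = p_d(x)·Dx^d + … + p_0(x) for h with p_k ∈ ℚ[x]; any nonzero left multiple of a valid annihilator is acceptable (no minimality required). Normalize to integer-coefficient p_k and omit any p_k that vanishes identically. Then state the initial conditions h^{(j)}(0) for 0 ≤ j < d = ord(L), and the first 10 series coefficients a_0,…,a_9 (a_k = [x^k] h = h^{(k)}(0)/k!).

L = (-25 - 44·x - 42·x^2 + 12·x^3 + 43·x^4 + 24·x^5 + 4·x^6) + (-24 - 32·x + 20·x^2 + 60·x^3 + 40·x^4 + 8·x^5)·Dx + (-28 - 44·x - 14·x^2 + 72·x^3 + 98·x^4 + 48·x^5 + 8·x^6)·Dx^2 + (-24 - 32·x + 20·x^2 + 60·x^3 + 40·x^4 + 8·x^5)·Dx^3 + (-3 + 28·x^2 + 60·x^3 + 55·x^4 + 24·x^5 + 4·x^6)·Dx^4  (order 4).
h: a_k = 0, 6, -9/2, 2, -5/2, 11/4, -217/80, 113/42, -75/28, 161309/60480, …
ICs: h(0) = 0, h′(0) = 6, h′′(0) = -9, h′′′(0) = 12.

f: a_k = 0, -1, 1/2, -1/3, 1/4, -1/5, 1/6, -1/7, 1/8, -1/9, …
g: a_k = 0, -3, 0, 1/2, 0, -1/40, 0, 1/1680, 0, -1/120960, …
f·g: L₀ = L_f ⊗_s L_g, ord ≤ 2·2.
Differentiate: ansatz ord ≤ ord L₀ ⇒ L.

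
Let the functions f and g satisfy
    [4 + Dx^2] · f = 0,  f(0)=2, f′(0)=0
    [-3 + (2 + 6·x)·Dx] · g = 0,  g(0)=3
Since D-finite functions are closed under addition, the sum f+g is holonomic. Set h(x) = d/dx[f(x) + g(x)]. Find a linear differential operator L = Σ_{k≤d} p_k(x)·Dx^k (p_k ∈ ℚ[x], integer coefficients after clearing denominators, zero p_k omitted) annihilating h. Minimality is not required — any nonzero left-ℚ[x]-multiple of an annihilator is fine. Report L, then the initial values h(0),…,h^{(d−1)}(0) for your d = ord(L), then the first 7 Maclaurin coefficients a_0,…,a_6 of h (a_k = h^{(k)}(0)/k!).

L = (-1812 - 1152·x - 1728·x^2) + (-344 - 1800·x - 3456·x^2 - 3456·x^3)·Dx + (-453 - 288·x - 432·x^2)·Dx^2 + (-86 - 450·x - 864·x^2 - 864·x^3)·Dx^3  (order 3).
h: a_k = 9/2, -59/4, 243/16, -3133/96, 25515/256, -2074907/7680, 1515591/2048, …
ICs: h(0) = 9/2, h′(0) = -59/4, h′′(0) = 243/8.

f: a_k = 2, 0, -4, 0, 4/3, 0, -8/45, …
g: a_k = 3, 9/2, -27/8, 81/16, -1215/128, 5103/256, -45927/1024, …
Weyl lclm of L_f,L_g ⇒ L₀ (ord ≤ 3).
h=h₀': d/dx-closure on L₀ ⇒ L.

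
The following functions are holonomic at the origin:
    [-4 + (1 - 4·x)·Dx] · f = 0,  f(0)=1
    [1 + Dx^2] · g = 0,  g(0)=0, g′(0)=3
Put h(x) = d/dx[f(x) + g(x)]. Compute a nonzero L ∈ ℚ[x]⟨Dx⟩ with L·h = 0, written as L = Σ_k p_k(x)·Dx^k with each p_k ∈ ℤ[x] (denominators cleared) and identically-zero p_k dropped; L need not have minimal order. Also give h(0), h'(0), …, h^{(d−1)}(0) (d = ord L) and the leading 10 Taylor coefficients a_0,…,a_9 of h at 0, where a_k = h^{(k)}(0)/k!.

f: a_k = 1, 4, 16, 64, 256, 1024, 4096, 16384, 65536, 262144, …
g: a_k = 0, 3, 0, -1/2, 0, 1/40, 0, -1/1680, 0, 1/120960, …
L₀ := lclm(L_f,L_g); ord L₀ ≤ 1+2.
Derive L from L₀ (diff closure).
L = (1544 - 64·x + 128·x^2) + (-97 + 396·x - 48·x^2 + 64·x^3)·Dx + (1544 - 64·x + 128·x^2)·Dx^2 + (-97 + 396·x - 48·x^2 + 64·x^3)·Dx^3  (order 3).
h: a_k = 7, 32, 381/2, 1024, 40961/8, 24576, 27525119/240, 524288, 31708938241/13440, 10485760, …
ICs: h(0) = 7, h′(0) = 32, h′′(0) = 381.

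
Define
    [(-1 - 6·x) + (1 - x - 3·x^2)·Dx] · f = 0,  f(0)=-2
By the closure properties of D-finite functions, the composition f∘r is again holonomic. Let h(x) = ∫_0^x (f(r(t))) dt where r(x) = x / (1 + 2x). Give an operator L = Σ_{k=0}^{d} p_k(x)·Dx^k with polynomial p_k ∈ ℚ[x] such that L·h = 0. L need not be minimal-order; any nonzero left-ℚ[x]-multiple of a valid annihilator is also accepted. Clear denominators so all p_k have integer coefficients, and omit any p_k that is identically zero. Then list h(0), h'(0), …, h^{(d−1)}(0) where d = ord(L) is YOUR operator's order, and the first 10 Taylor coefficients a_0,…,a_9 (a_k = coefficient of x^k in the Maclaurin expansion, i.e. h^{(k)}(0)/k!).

L = (1 + 8·x)·Dx + (-1 - 5·x - 5·x^2 + 2·x^3)·Dx^2  (order 2).
h: a_k = 0, -2, -1, -4/3, 5/2, -34/5, 56/3, -370/7, 611/4, -4036/9, …
ICs: h(0) = 0, h′(0) = -2.

f: a_k = -2, -2, -8, -14, -38, -80, -194, -434, -1016, -2318, …
Substitute x→r, Dx→(1/r')Dx; clear ⇒ L₀.
h=∫₀ˣh₀: take L = L₀·Dx.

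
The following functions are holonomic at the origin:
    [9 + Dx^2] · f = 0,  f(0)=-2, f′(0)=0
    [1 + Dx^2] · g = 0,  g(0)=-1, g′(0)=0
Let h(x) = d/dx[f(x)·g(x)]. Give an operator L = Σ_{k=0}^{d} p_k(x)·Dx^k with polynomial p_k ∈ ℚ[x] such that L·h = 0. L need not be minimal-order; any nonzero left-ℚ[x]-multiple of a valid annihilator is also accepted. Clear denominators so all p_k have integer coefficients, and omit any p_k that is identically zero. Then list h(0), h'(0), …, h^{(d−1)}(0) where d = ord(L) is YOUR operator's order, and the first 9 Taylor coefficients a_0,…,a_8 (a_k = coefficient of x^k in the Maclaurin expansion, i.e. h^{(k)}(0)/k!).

f: a_k = -2, 0, 9, 0, -27/4, 0, 81/40, 0, -729/2240, …
g: a_k = -1, 0, 1/2, 0, -1/24, 0, 1/720, 0, -1/40320, …
Sym-product of L_f,L_g gives L₀ (≤ ord 4).
Differentiate: ansatz ord ≤ ord L₀ ⇒ L.
L = 64 + 20·Dx^2 + Dx^4  (order 4).
h: a_k = 0, -20, 0, 136/3, 0, -104/3, 0, 4112/315, 0, …
ICs: h(0) = 0, h′(0) = -20, h′′(0) = 0, h′′′(0) = 272.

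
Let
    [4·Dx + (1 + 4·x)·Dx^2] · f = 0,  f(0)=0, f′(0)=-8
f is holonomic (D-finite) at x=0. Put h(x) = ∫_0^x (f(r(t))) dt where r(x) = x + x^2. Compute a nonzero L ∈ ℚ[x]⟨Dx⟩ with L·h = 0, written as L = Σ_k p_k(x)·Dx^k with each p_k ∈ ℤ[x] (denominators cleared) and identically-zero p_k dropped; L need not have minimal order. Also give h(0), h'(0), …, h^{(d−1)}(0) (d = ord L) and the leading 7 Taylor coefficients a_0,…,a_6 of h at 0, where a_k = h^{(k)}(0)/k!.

f: a_k = 0, -8, 16, -128/3, 128, -2048/5, 4096/3, …
Change of var in L_f (x↦r) gives L₀.
Integrate: L := L₀·Dx.
L = 2·Dx^2 + (1 + 2·x)·Dx^3  (order 3).
h: a_k = 0, 0, -4, 8/3, -8/3, 16/5, -64/15, …
ICs: h(0) = 0, h′(0) = 0, h′′(0) = -8.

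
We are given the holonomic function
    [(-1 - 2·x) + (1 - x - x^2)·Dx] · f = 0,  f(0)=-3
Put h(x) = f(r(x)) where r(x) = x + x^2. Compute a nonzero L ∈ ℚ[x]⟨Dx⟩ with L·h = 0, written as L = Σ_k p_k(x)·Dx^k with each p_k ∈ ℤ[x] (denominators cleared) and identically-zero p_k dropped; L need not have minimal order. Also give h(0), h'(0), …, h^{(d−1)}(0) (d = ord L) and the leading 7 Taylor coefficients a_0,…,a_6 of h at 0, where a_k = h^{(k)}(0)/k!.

f: a_k = -3, -3, -6, -9, -15, -24, -39, …
Change of var in L_f (x↦r) gives L₀.
L = (1 + 4·x + 6·x^2 + 4·x^3) + (-1 + x + 2·x^2 + 2·x^3 + x^4)·Dx  (order 1).
h: a_k = -3, -3, -9, -21, -48, -111, -258, …
ICs: h(0) = -3.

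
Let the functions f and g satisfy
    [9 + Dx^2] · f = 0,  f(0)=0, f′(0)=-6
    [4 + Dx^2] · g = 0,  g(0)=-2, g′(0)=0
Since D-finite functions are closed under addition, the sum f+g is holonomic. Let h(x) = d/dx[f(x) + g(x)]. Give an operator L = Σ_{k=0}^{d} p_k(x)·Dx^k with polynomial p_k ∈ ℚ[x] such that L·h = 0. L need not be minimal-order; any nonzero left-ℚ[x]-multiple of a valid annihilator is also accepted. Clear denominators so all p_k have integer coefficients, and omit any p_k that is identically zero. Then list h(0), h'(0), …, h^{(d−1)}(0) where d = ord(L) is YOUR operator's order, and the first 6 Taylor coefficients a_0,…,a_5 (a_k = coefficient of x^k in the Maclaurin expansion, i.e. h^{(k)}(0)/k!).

f: a_k = 0, -6, 0, 9, 0, -81/20, …
g: a_k = -2, 0, 4, 0, -4/3, 0, …
L₀ := lclm(L_f,L_g); ord L₀ ≤ 2+2.
Differentiate: ansatz ord ≤ ord L₀ ⇒ L.
L = 36 + 13·Dx^2 + Dx^4  (order 4).
h: a_k = -6, 8, 27, -16/3, -81/4, 16/15, …
ICs: h(0) = -6, h′(0) = 8, h′′(0) = 54, h′′′(0) = -32.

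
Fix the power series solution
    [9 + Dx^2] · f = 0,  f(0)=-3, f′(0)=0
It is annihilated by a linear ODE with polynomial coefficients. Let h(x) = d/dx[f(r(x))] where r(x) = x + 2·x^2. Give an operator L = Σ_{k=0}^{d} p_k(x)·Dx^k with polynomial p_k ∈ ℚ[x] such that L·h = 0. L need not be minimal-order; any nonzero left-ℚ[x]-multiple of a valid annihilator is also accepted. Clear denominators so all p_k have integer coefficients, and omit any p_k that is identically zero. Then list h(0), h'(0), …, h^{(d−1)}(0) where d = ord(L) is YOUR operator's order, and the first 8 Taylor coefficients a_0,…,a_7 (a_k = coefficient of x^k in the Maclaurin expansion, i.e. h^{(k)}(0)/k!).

f: a_k = -3, 0, 27/2, 0, -81/8, 0, 243/80, 0, …
Substitute x→r, Dx→(1/r')Dx; clear ⇒ L₀.
h=h₀': d/dx-closure on L₀ ⇒ L.
L = (57 + 144·x + 864·x^2 + 2304·x^3 + 2304·x^4) + (-12 - 48·x)·Dx + (1 + 8·x + 16·x^2)·Dx^2  (order 2).
h: a_k = 0, 27, 162, 351/2, -405, -57591/40, -40257/20, 88533/560, …
ICs: h(0) = 0, h′(0) = 27.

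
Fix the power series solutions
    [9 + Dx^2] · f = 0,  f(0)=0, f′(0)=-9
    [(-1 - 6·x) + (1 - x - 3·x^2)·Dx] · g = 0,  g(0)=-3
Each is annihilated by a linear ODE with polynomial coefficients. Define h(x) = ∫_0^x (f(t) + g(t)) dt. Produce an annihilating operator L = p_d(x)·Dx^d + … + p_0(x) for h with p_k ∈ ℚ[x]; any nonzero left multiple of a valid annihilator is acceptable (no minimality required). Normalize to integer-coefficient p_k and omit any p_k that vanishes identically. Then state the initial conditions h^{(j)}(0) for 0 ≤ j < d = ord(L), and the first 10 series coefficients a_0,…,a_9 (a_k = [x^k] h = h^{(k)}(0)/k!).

L = (-459 - 2916·x - 1539·x^2 - 3888·x^3 - 3645·x^4 - 4374·x^5)·Dx + (153 - 153·x - 378·x^2 + 405·x^3 - 2187·x^5 - 2187·x^6)·Dx^2 + (-51 - 324·x - 171·x^2 - 432·x^3 - 405·x^4 - 486·x^5)·Dx^3 + (17 - 17·x - 42·x^2 + 45·x^3 - 243·x^5 - 243·x^6)·Dx^4  (order 4).
h: a_k = 0, -3, -6, -4, -15/8, -57/5, -1681/80, -291/7, -363831/4480, -508/3, …
ICs: h(0) = 0, h′(0) = -3, h′′(0) = -12, h′′′(0) = -24.

f: a_k = 0, -9, 0, 27/2, 0, -243/40, 0, 729/560, 0, -729/4480, …
g: a_k = -3, -3, -12, -21, -57, -120, -291, -651, -1524, -3477, …
Sum ⇒ L₀ = lclm(L_f,L_g) in ℚ(x)⟨Dx⟩.
∫: right-multiply L₀ by Dx.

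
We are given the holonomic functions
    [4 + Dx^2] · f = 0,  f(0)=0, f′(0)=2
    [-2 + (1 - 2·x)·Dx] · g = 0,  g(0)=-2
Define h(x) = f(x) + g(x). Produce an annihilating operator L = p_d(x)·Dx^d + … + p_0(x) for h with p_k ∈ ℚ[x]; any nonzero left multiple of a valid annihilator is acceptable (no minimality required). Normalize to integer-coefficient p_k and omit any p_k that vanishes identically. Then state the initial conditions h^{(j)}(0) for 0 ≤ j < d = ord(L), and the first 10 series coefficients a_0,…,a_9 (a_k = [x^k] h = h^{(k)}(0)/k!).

L = (-56 + 32·x - 32·x^2) + (12 - 40·x + 48·x^2 - 32·x^3)·Dx + (-14 + 8·x - 8·x^2)·Dx^2 + (3 - 10·x + 12·x^2 - 8·x^3)·Dx^3  (order 3).
h: a_k = -2, -2, -8, -52/3, -32, -956/15, -128, -80648/315, -512, -2903036/2835, …
ICs: h(0) = -2, h′(0) = -2, h′′(0) = -16.

f: a_k = 0, 2, 0, -4/3, 0, 4/15, 0, -8/315, 0, 4/2835, …
g: a_k = -2, -4, -8, -16, -32, -64, -128, -256, -512, -1024, …
L₀ := lclm(L_f,L_g); ord L₀ ≤ 2+1.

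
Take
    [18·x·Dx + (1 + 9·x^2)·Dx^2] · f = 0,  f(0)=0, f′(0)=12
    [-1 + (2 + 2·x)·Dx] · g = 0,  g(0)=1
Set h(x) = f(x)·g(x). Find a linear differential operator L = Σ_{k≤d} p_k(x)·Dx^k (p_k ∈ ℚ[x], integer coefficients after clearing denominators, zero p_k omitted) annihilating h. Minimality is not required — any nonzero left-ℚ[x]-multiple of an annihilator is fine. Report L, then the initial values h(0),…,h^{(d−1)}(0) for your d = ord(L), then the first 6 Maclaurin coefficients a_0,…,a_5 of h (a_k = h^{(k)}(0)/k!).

f: a_k = 0, 12, 0, -36, 0, 972/5, …
g: a_k = 1, 1/2, -1/8, 1/16, -5/128, 7/256, …
h₀=f·g: eliminate ⇒ L₀, order ≤ 2·1.
L = (3 - 36·x - 9·x^2) + (-4 + 68·x + 108·x^2 + 36·x^3)·Dx + (4 + 8·x + 40·x^2 + 72·x^3 + 36·x^4)·Dx^2  (order 2).
h: a_k = 0, 12, 6, -75/2, -69/4, 31749/160, …
ICs: h(0) = 0, h′(0) = 12.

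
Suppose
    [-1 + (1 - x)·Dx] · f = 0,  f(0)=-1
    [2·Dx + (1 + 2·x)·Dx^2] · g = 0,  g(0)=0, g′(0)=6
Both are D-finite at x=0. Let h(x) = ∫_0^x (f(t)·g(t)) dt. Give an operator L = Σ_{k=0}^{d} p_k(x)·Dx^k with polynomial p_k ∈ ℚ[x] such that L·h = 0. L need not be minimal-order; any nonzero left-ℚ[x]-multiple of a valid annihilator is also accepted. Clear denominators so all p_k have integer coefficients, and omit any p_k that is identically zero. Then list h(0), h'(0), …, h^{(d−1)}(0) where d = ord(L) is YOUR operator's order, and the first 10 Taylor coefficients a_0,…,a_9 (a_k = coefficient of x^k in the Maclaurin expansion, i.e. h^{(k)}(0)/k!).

f: a_k = -1, -1, -1, -1, -1, -1, -1, -1, -1, -1, …
g: a_k = 0, 6, -6, 8, -12, 96/5, -32, 384/7, -96, 512/3, …
Product ⇒ symmetric product L₀, ord ≤ 2.
h=∫h₀ ⇒ L = L₀·Dx.
L = 2·Dx + 6·x·Dx^2 + (-1 - x + 2·x^2)·Dx^3  (order 3).
h: a_k = 0, 0, -3, 0, -2, 4/5, -38/15, 12/5, -333/70, 676/105, …
ICs: h(0) = 0, h′(0) = 0, h′′(0) = -6.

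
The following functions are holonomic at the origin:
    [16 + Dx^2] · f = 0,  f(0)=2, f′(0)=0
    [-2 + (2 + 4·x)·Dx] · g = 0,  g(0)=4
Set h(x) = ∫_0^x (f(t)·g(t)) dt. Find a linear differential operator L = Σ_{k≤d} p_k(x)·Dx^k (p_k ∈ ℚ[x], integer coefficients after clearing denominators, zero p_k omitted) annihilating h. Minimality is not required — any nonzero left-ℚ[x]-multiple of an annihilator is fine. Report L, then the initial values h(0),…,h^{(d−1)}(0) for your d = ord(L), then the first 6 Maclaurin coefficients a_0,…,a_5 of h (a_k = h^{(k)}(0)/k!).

L = (19 + 64·x + 64·x^2)·Dx + (-2 - 4·x)·Dx^2 + (1 + 4·x + 4·x^2)·Dx^3  (order 3).
h: a_k = 0, 8, 4, -68/3, -15, 337/15, …
ICs: h(0) = 0, h′(0) = 8, h′′(0) = 8.

f: a_k = 2, 0, -16, 0, 64/3, 0, …
g: a_k = 4, 4, -2, 2, -5/2, 7/2, …
Product ⇒ symmetric product L₀, ord ≤ 2.
Integrate: L := L₀·Dx.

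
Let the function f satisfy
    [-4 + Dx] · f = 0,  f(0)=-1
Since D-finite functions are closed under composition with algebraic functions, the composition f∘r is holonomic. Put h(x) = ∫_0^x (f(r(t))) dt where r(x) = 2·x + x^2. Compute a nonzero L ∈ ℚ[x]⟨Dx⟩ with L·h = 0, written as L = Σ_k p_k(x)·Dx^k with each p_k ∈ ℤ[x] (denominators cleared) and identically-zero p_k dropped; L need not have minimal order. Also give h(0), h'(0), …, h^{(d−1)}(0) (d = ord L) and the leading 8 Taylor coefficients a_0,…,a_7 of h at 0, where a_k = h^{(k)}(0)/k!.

L = (-8 - 8·x)·Dx + Dx^2  (order 2).
h: a_k = 0, -1, -4, -12, -88/3, -184/3, -1696/15, -59104/315, …
ICs: h(0) = 0, h′(0) = -1.

f: a_k = -1, -4, -8, -32/3, -32/3, -128/15, -256/45, -1024/315, …
Change of var in L_f (x↦r) gives L₀.
Integrate: L := L₀·Dx.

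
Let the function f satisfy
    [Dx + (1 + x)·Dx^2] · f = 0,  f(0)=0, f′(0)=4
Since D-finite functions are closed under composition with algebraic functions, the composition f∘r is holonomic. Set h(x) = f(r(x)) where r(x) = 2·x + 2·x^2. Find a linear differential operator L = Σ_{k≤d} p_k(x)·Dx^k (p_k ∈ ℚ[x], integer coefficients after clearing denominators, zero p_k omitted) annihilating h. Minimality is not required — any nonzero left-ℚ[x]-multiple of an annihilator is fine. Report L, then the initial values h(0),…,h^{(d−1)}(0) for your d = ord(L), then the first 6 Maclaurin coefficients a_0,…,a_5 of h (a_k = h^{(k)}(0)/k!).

L = (4·x + 4·x^2)·Dx + (1 + 4·x + 6·x^2 + 4·x^3)·Dx^2  (order 2).
h: a_k = 0, 8, 0, -16/3, 8, -32/5, …
ICs: h(0) = 0, h′(0) = 8.

f: a_k = 0, 4, -2, 4/3, -1, 4/5, …
h₀=f(r): pull back L_f along r ⇒ L₀.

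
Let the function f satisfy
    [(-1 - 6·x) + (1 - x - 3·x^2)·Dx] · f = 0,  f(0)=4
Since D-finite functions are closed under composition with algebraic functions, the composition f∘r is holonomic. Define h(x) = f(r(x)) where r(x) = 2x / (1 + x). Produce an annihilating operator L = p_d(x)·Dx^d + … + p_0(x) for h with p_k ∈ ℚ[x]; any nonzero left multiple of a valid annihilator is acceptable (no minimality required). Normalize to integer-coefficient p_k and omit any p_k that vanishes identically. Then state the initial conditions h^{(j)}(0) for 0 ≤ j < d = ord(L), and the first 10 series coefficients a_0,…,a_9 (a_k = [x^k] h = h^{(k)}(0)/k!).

L = (2 + 26·x) + (-1 - x + 13·x^2 + 13·x^3)·Dx  (order 1).
h: a_k = 4, 8, 56, 104, 728, 1352, 9464, 17576, 123032, 228488, …
ICs: h(0) = 4.

f: a_k = 4, 4, 16, 28, 76, 160, 388, 868, 2032, 4636, …
Change of var in L_f (x↦r) gives L₀.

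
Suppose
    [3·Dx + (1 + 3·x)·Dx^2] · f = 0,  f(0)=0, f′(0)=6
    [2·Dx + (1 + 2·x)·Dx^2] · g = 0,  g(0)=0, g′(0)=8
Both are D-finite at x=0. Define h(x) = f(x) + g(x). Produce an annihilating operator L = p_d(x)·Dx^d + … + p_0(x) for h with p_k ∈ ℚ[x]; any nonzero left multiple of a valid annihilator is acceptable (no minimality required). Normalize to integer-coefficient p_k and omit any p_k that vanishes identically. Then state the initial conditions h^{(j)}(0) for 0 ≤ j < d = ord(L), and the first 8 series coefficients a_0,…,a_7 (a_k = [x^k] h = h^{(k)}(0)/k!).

L = 12·Dx + (10 + 24·x)·Dx^2 + (1 + 5·x + 6·x^2)·Dx^3  (order 3).
h: a_k = 0, 14, -17, 86/3, -113/2, 614/5, -857/3, 698, …
ICs: h(0) = 0, h′(0) = 14, h′′(0) = -34.

f: a_k = 0, 6, -9, 18, -81/2, 486/5, -243, 4374/7, …
g: a_k = 0, 8, -8, 32/3, -16, 128/5, -128/3, 512/7, …
L₀ := lclm(L_f,L_g); ord L₀ ≤ 2+2.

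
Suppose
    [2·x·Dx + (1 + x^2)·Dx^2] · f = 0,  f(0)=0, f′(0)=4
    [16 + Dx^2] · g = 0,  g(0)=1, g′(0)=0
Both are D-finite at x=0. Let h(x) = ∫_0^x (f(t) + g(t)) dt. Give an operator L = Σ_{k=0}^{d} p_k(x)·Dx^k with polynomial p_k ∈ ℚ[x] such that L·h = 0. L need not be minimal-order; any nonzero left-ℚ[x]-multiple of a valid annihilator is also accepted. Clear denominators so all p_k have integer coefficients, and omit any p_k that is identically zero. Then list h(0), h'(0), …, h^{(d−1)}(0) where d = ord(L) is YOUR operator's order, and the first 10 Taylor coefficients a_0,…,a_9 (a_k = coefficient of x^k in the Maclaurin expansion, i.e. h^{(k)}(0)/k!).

L = (64·x + 704·x^3 + 256·x^5)·Dx^2 + (112 + 416·x^2 + 432·x^4 + 128·x^6)·Dx^3 + (4·x + 44·x^3 + 16·x^5)·Dx^4 + (7 + 26·x^2 + 27·x^4 + 8·x^6)·Dx^5  (order 5).
h: a_k = 0, 1, 2, -8/3, -1/3, 32/15, 2/15, -256/315, -1/14, 512/2835, …
ICs: h(0) = 0, h′(0) = 1, h′′(0) = 4, h′′′(0) = -16, h′′′′(0) = -8.

f: a_k = 0, 4, 0, -4/3, 0, 4/5, 0, -4/7, 0, 4/9, …
g: a_k = 1, 0, -8, 0, 32/3, 0, -256/45, 0, 512/315, 0, …
f+g: L₀ = lclm(L_f,L_g), ord ≤ 2+2.
h=∫h₀ ⇒ L = L₀·Dx.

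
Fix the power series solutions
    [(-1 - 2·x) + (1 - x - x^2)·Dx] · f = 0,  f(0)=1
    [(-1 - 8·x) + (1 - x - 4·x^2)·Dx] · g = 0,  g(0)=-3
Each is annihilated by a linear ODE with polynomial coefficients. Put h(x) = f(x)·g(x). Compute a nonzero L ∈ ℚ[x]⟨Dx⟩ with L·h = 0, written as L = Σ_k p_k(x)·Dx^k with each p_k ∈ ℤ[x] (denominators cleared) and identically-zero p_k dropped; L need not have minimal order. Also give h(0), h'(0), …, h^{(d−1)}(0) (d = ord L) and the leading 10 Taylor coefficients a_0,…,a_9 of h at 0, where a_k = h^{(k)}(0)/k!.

L = (-2 - 8·x + 15·x^2 + 16·x^3) + (1 - 2·x - 4·x^2 + 5·x^3 + 4·x^4)·Dx  (order 1).
h: a_k = -3, -6, -24, -57, -168, -420, -1131, -2874, -7500, -19161, …
ICs: h(0) = -3.

f: a_k = 1, 1, 2, 3, 5, 8, 13, 21, 34, 55, …
g: a_k = -3, -3, -15, -27, -87, -195, -543, -1323, -3495, -8787, …
h₀=f·g: eliminate ⇒ L₀, order ≤ 1·1.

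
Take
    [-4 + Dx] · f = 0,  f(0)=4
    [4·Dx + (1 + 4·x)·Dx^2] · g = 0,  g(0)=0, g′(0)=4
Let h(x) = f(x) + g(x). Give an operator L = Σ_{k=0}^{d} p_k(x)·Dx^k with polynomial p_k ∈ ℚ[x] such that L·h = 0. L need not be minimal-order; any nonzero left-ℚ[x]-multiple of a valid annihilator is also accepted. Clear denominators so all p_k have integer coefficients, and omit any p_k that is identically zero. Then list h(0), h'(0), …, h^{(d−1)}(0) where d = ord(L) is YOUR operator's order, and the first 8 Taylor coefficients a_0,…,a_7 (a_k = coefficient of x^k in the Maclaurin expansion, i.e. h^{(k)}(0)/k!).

L = (-24 - 32·x)·Dx + (2 - 16·x - 32·x^2)·Dx^2 + (1 + 6·x + 8·x^2)·Dx^3  (order 3).
h: a_k = 4, 20, 24, 64, -64/3, 3584/15, -29696/45, 741376/315, …
ICs: h(0) = 4, h′(0) = 20, h′′(0) = 48.

f: a_k = 4, 16, 32, 128/3, 128/3, 512/15, 1024/45, 4096/315, …
g: a_k = 0, 4, -8, 64/3, -64, 1024/5, -2048/3, 16384/7, …
h₀=f+g: left-lcm gives L₀, ord ≤ 3.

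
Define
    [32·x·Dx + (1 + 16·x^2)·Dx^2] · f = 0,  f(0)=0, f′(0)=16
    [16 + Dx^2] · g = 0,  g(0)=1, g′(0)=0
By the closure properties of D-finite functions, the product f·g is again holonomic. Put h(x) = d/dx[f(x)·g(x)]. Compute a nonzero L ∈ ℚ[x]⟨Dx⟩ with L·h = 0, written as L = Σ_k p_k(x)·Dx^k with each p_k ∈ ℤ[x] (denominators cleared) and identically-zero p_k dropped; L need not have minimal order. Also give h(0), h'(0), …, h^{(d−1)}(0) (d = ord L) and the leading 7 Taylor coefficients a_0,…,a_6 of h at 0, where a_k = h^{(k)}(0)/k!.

L = (14080 + 602112·x^2 + 15106048·x^4 + 50331648·x^6 + 100663296·x^8 + 268435456·x^10 + 2147483648·x^12) + (8704·x + 581632·x^3 + 9175040·x^5 + 41943040·x^7 + 167772160·x^9 + 536870912·x^11)·Dx + (960 + 43520·x^2 + 1093632·x^4 + 4849664·x^6 + 16777216·x^8 + 67108864·x^10 + 268435456·x^12)·Dx^2 + (544·x + 36352·x^3 + 573440·x^5 + 2621440·x^7 + 10485760·x^9 + 33554432·x^11)·Dx^3 + (5 + 368·x^2 + 9344·x^4 + 106496·x^6 + 655360·x^8 + 3145728·x^10 + 8388608·x^12)·Dx^4  (order 4).
h: a_k = 16, 0, -640, 0, 25088/3, 0, -5328896/45, …
ICs: h(0) = 16, h′(0) = 0, h′′(0) = -1280, h′′′(0) = 0.

f: a_k = 0, 16, 0, -256/3, 0, 4096/5, 0, …
g: a_k = 1, 0, -8, 0, 32/3, 0, -256/45, …
Product ⇒ symmetric product L₀, ord ≤ 4.
h₀' ⇒ L via d/dx closure of L₀.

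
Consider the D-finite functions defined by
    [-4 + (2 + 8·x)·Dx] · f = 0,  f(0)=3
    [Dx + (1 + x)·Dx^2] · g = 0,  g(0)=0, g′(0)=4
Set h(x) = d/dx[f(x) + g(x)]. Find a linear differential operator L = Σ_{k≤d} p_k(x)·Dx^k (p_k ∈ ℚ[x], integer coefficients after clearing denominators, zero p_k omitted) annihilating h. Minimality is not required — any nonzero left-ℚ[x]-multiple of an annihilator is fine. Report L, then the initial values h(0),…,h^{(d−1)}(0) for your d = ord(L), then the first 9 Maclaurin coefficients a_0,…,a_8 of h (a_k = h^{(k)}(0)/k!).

f: a_k = 3, 6, -6, 12, -30, 84, -252, 792, -2574, …
g: a_k = 0, 4, -2, 4/3, -1, 4/5, -2/3, 4/7, -1/2, …
Sum ⇒ L₀ = lclm(L_f,L_g) in ℚ(x)⟨Dx⟩.
Derive L from L₀ (diff closure).
L = (-8 + 4·x) + (-10 - 8·x + 20·x^2)·Dx + (-1 - 3·x + 6·x^2 + 8·x^3)·Dx^2  (order 2).
h: a_k = 10, -16, 40, -124, 424, -1516, 5548, -20596, 77224, …
ICs: h(0) = 10, h′(0) = -16.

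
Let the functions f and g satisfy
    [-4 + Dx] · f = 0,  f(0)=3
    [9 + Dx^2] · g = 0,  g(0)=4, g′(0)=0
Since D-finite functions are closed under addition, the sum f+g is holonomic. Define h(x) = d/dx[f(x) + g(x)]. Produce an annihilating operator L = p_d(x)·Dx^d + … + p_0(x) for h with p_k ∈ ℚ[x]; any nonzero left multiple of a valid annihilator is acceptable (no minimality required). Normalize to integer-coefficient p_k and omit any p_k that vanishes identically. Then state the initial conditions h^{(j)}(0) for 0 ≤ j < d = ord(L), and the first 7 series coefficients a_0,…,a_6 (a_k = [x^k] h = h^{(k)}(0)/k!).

L = 36 - 9·Dx + 4·Dx^2 - Dx^3  (order 3).
h: a_k = 12, 12, 96, 182, 128, 781/10, 1024/15, …
ICs: h(0) = 12, h′(0) = 12, h′′(0) = 192.

f: a_k = 3, 12, 24, 32, 32, 128/5, 256/15, …
g: a_k = 4, 0, -18, 0, 27/2, 0, -81/20, …
h₀=f+g: left-lcm gives L₀, ord ≤ 3.
Derive L from L₀ (diff closure).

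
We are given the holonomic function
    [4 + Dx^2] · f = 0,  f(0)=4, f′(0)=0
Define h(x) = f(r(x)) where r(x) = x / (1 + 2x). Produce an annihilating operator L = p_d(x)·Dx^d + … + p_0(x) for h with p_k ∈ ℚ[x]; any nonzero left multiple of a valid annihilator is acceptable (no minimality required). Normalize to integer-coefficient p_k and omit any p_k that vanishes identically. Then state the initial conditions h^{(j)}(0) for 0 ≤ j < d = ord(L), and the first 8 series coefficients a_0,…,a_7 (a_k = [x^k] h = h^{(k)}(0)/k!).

f: a_k = 4, 0, -8, 0, 8/3, 0, -16/45, 0, …
f∘r: x↦r, Dx↦Dx/r' in L_f ⇒ L₀.
L = 4 + (4 + 24·x + 48·x^2 + 32·x^3)·Dx + (1 + 8·x + 24·x^2 + 32·x^3 + 16·x^4)·Dx^2  (order 2).
h: a_k = 4, 0, -8, 32, -280/3, 704/3, -24016/45, 5568/5, …
ICs: h(0) = 4, h′(0) = 0.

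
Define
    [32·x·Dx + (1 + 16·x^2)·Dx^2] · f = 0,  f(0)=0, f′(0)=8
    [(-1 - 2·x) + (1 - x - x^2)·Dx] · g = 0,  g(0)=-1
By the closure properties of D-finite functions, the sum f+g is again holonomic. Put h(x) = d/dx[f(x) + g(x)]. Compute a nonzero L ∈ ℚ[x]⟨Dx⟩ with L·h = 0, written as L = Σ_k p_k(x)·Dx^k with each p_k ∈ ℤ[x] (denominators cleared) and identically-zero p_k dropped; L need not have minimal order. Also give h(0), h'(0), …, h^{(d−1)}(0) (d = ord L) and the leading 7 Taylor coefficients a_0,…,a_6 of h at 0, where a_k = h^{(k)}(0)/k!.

f: a_k = 0, 8, 0, -128/3, 0, 2048/5, 0, …
g: a_k = -1, -1, -2, -3, -5, -8, -13, …
Weyl lclm of L_f,L_g ⇒ L₀ (ord ≤ 3).
Differentiate: ansatz ord ≤ ord L₀ ⇒ L.
L = (64 - 256·x - 3904·x^2 - 6912·x^3 - 9696·x^4 - 1536·x^6) + (-25 - 24·x + 542·x^2 - 780·x^3 - 6800·x^4 - 6560·x^5 - 768·x^6 - 1536·x^7)·Dx + (2 + 17·x + 62·x^2 + 202·x^3 + 445·x^4 - 1136·x^5 - 576·x^6 - 256·x^7 - 256·x^8)·Dx^2  (order 2).
h: a_k = 7, -4, -137, -20, 2008, -78, -32915, …
ICs: h(0) = 7, h′(0) = -4.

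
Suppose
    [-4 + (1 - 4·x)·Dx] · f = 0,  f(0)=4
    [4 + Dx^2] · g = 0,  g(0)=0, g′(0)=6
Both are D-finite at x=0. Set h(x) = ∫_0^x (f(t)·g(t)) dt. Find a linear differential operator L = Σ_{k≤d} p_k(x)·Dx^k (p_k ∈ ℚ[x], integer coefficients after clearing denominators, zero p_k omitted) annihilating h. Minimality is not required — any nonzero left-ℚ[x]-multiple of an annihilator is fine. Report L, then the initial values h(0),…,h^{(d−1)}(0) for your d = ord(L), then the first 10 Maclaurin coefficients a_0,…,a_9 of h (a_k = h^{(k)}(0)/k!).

f: a_k = 4, 16, 64, 256, 1024, 4096, 16384, 65536, 262144, 1048576, …
g: a_k = 0, 6, 0, -4, 0, 4/5, 0, -8/105, 0, 4/945, …
L₀ := L_f ⊗_s L_g (sym. prod.), ord ≤ 2.
Integrate: L := L₀·Dx.
L = (-4 + 16·x)·Dx + 8·Dx^2 + (-1 + 4·x)·Dx^3  (order 3).
h: a_k = 0, 0, 12, 32, 92, 1472/5, 14728/15, 16832/5, 1237148/105, 39588736/945, …
ICs: h(0) = 0, h′(0) = 0, h′′(0) = 24.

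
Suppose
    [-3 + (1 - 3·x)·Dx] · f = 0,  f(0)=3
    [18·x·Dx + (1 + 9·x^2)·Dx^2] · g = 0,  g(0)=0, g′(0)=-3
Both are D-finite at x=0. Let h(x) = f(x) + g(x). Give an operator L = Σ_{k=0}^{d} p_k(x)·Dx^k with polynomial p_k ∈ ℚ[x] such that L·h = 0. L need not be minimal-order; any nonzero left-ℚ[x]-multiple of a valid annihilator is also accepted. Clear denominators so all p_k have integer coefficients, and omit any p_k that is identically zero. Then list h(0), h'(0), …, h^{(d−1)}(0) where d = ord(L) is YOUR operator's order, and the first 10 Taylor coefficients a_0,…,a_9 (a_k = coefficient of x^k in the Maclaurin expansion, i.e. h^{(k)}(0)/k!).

f: a_k = 3, 9, 27, 81, 243, 729, 2187, 6561, 19683, 59049, …
g: a_k = 0, -3, 0, 9, 0, -243/5, 0, 2187/7, 0, -2187, …
h₀=f+g: left-lcm gives L₀, ord ≤ 3.
L = (-18 + 216·x + 486·x^2)·Dx + (12 - 18·x + 108·x^2 + 486·x^3)·Dx^2 + (-1 + 81·x^4)·Dx^3  (order 3).
h: a_k = 3, 6, 27, 90, 243, 3402/5, 2187, 48114/7, 19683, 56862, …
ICs: h(0) = 3, h′(0) = 6, h′′(0) = 54.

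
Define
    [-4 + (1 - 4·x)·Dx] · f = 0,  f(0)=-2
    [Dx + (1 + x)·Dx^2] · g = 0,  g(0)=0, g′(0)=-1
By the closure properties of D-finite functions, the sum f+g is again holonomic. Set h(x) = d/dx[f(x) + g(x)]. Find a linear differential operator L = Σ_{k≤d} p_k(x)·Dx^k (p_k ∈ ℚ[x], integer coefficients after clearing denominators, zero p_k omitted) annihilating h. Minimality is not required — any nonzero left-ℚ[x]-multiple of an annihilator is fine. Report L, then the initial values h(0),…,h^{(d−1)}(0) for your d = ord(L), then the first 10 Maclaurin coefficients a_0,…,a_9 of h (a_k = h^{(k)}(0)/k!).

f: a_k = -2, -8, -32, -128, -512, -2048, -8192, -32768, -131072, -524288, …
g: a_k = 0, -1, 1/2, -1/3, 1/4, -1/5, 1/6, -1/7, 1/8, -1/9, …
L₀ := lclm(L_f,L_g); ord L₀ ≤ 1+2.
Derive L from L₀ (diff closure).
L = (112 + 32·x) + (94 + 208·x + 64·x^2)·Dx + (-9 + 23·x + 48·x^2 + 16·x^3)·Dx^2  (order 2).
h: a_k = -9, -63, -385, -2047, -10241, -49151, -229377, -1048575, -4718593, -20971519, …
ICs: h(0) = -9, h′(0) = -63.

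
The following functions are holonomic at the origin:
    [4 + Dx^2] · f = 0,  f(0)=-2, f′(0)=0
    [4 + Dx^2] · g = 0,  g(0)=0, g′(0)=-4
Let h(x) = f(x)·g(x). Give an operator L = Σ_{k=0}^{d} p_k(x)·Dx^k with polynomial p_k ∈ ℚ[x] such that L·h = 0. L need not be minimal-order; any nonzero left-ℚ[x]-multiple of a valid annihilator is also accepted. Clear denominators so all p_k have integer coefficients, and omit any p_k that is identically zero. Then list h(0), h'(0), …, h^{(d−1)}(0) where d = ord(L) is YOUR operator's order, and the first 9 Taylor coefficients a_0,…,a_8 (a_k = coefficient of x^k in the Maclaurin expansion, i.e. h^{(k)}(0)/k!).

L = 16·Dx + Dx^3  (order 3).
h: a_k = 0, 8, 0, -64/3, 0, 256/15, 0, -2048/315, 0, …
ICs: h(0) = 0, h′(0) = 8, h′′(0) = 0.

f: a_k = -2, 0, 4, 0, -4/3, 0, 8/45, 0, -4/315, …
g: a_k = 0, -4, 0, 8/3, 0, -8/15, 0, 16/315, 0, …
Product ⇒ symmetric product L₀, ord ≤ 4.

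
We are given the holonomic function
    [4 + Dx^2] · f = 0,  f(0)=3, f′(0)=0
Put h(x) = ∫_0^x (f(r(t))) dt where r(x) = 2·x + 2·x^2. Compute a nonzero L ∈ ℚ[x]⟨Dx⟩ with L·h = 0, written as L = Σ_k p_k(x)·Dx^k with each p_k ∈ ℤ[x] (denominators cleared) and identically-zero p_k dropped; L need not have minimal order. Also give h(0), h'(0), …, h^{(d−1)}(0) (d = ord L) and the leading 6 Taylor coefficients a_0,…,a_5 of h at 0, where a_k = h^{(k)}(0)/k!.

L = (16 + 96·x + 192·x^2 + 128·x^3)·Dx - 2·Dx^2 + (1 + 2·x)·Dx^3  (order 3).
h: a_k = 0, 3, 0, -8, -12, 8/5, …
ICs: h(0) = 0, h′(0) = 3, h′′(0) = 0.

f: a_k = 3, 0, -6, 0, 2, 0, …
f∘r: x↦r, Dx↦Dx/r' in L_f ⇒ L₀.
h=∫₀ˣh₀: take L = L₀·Dx.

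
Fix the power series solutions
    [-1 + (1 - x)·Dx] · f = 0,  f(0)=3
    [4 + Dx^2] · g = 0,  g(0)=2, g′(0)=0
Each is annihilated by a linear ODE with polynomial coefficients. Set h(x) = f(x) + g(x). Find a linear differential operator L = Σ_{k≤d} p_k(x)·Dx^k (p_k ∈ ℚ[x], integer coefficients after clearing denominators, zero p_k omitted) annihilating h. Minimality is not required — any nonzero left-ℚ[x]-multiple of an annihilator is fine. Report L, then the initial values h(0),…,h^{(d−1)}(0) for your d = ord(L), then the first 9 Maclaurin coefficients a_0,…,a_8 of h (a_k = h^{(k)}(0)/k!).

f: a_k = 3, 3, 3, 3, 3, 3, 3, 3, 3, …
g: a_k = 2, 0, -4, 0, 4/3, 0, -8/45, 0, 4/315, …
f+g: L₀ = lclm(L_f,L_g), ord ≤ 1+2.
L = (20 - 16·x + 8·x^2) + (-12 + 28·x - 24·x^2 + 8·x^3)·Dx + (5 - 4·x + 2·x^2)·Dx^2 + (-3 + 7·x - 6·x^2 + 2·x^3)·Dx^3  (order 3).
h: a_k = 5, 3, -1, 3, 13/3, 3, 127/45, 3, 949/315, …
ICs: h(0) = 5, h′(0) = 3, h′′(0) = -2.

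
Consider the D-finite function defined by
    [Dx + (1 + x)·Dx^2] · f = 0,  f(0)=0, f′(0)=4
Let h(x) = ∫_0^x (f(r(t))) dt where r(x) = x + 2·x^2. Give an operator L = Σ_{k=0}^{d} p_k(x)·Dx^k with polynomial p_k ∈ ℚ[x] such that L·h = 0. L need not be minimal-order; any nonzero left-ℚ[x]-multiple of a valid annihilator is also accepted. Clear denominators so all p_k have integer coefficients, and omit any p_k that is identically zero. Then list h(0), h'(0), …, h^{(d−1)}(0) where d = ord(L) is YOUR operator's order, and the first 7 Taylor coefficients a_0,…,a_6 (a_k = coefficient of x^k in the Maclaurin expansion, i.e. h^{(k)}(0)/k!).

f: a_k = 0, 4, -2, 4/3, -1, 4/5, -2/3, …
h₀=f(r): pull back L_f along r ⇒ L₀.
∫: right-multiply L₀ by Dx.
L = (-3 + 4·x + 8·x^2)·Dx^2 + (1 + 5·x + 6·x^2 + 8·x^3)·Dx^3  (order 3).
h: a_k = 0, 0, 2, 2, -5/3, -1/5, 22/15, …
ICs: h(0) = 0, h′(0) = 0, h′′(0) = 4.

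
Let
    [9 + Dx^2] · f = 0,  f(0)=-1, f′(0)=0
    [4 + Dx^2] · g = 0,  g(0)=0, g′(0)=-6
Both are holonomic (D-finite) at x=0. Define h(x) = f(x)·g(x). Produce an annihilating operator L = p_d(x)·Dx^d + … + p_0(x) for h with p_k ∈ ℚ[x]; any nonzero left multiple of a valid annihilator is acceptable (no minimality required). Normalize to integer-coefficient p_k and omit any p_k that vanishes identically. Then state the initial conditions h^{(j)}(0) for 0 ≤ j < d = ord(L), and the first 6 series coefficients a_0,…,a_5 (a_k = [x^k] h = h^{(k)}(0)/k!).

L = 25 + 26·Dx^2 + Dx^4  (order 4).
h: a_k = 0, 6, 0, -31, 0, 781/20, …
ICs: h(0) = 0, h′(0) = 6, h′′(0) = 0, h′′′(0) = -186.

f: a_k = -1, 0, 9/2, 0, -27/8, 0, …
g: a_k = 0, -6, 0, 4, 0, -4/5, …
Sym-product of L_f,L_g gives L₀ (≤ ord 4).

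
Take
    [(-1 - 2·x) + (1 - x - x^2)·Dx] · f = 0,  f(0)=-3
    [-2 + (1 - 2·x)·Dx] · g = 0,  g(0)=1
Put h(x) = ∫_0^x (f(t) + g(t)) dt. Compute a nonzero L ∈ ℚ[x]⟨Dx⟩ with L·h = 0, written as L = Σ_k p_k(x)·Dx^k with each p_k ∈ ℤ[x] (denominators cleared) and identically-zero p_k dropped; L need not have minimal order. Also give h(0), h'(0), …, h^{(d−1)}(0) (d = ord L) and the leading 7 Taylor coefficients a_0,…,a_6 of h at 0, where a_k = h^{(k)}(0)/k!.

L = (-12·x + 12·x^2 - 8·x^3)·Dx + (4 - 6·x - 6·x^2 + 16·x^3 - 16·x^4)·Dx^2 + (-1 + 5·x - 9·x^2 + 6·x^3 + 2·x^4 - 4·x^5)·Dx^3  (order 3).
h: a_k = 0, -2, -1/2, -2/3, -1/4, 1/5, 4/3, …
ICs: h(0) = 0, h′(0) = -2, h′′(0) = -1.

f: a_k = -3, -3, -6, -9, -15, -24, -39, …
g: a_k = 1, 2, 4, 8, 16, 32, 64, …
L₀ := lclm(L_f,L_g); ord L₀ ≤ 1+1.
Integrate: L := L₀·Dx.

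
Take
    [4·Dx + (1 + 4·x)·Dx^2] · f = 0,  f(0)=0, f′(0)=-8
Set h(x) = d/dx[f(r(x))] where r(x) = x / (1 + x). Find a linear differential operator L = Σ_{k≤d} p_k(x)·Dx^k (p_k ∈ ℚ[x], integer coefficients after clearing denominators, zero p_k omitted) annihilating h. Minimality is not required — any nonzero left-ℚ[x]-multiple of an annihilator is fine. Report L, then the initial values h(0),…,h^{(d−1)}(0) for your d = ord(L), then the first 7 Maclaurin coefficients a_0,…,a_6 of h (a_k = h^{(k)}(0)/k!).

f: a_k = 0, -8, 16, -128/3, 128, -2048/5, 4096/3, …
h₀=f(r): pull back L_f along r ⇒ L₀.
h=h₀': d/dx-closure on L₀ ⇒ L.
L = (6 + 10·x) + (1 + 6·x + 5·x^2)·Dx  (order 1).
h: a_k = -8, 48, -248, 1248, -6248, 31248, -156248, …
ICs: h(0) = -8.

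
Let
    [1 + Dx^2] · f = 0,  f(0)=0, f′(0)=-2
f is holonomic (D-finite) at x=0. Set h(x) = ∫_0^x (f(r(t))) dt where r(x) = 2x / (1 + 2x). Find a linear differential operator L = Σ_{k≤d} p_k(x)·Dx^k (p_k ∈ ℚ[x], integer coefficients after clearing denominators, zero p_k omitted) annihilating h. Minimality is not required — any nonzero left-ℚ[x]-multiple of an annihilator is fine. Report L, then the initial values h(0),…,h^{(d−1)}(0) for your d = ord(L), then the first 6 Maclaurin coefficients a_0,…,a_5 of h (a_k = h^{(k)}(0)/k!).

f: a_k = 0, -2, 0, 1/3, 0, -1/60, …
Substitute x→r, Dx→(1/r')Dx; clear ⇒ L₀.
h=∫h₀ ⇒ L = L₀·Dx.
L = 4·Dx + (4 + 24·x + 48·x^2 + 32·x^3)·Dx^2 + (1 + 8·x + 24·x^2 + 32·x^3 + 16·x^4)·Dx^3  (order 3).
h: a_k = 0, 0, -2, 8/3, -10/3, 16/5, …
ICs: h(0) = 0, h′(0) = 0, h′′(0) = -4.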